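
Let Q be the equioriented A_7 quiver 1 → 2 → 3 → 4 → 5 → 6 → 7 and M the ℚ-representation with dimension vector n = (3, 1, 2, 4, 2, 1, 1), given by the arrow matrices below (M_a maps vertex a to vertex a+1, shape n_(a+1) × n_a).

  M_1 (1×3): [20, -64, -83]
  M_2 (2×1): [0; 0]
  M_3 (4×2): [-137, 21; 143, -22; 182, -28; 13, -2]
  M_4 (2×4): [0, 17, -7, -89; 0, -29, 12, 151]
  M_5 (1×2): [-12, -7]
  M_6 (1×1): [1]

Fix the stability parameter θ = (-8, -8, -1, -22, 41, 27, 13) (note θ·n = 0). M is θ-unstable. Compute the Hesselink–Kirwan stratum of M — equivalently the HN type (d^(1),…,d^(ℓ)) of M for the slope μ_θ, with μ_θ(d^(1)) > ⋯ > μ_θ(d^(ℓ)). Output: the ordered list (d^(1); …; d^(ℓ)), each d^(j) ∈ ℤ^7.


Interval decomposition of M: I[1,1]^2, I[1,2], I[3,4]^2, I[4,5], I[4,7].
HN type (ℓ=5): μ^(1)=41; μ^(2)=27; μ^(3)=-8; μ^(4)=-23/2; μ^(5)=-22

((0, 0, 0, 0, 1, 0, 0); (0, 0, 0, 0, 1, 1, 1); (3, 1, 0, 0, 0, 0, 0); (0, 0, 2, 2, 0, 0, 0); (0, 0, 0, 2, 0, 0, 0))


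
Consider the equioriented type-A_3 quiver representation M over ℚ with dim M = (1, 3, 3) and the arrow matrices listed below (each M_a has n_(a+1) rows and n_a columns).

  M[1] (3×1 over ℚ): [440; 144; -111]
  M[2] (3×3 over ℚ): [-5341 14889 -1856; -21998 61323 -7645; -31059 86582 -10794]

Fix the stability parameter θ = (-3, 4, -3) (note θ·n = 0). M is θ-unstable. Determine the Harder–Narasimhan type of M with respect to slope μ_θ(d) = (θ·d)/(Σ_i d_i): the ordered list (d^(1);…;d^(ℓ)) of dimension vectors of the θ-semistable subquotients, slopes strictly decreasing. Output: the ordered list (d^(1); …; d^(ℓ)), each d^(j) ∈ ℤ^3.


Via rank(M_{q-1}∘⋯∘M_p): M ≅ I[1,3], I[2,3]^2.
μ_θ-semistable layers: μ^(1)=1/2; μ^(2)=-3

((0, 3, 3); (1, 0, 0))


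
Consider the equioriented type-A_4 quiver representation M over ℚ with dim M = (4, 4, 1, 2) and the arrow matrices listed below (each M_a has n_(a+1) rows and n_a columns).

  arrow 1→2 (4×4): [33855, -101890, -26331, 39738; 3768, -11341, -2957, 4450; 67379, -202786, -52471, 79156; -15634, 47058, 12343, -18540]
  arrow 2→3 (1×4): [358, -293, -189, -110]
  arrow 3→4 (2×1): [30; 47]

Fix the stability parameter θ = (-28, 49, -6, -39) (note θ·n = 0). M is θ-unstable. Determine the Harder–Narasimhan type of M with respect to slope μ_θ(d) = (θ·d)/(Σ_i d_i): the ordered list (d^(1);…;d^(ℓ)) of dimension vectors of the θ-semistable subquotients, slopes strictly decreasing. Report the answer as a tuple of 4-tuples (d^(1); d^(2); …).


Barcode: M ≅ I[1,2]^3, I[1,4], I[4,4]. HN layers by μ_θ (4 steps, strictly decreasing):
  μ^(1)=49; μ^(2)=4/3; μ^(3)=-28; μ^(4)=-39

((0, 3, 0, 0); (0, 1, 1, 1); (4, 0, 0, 0); (0, 0, 0, 1))


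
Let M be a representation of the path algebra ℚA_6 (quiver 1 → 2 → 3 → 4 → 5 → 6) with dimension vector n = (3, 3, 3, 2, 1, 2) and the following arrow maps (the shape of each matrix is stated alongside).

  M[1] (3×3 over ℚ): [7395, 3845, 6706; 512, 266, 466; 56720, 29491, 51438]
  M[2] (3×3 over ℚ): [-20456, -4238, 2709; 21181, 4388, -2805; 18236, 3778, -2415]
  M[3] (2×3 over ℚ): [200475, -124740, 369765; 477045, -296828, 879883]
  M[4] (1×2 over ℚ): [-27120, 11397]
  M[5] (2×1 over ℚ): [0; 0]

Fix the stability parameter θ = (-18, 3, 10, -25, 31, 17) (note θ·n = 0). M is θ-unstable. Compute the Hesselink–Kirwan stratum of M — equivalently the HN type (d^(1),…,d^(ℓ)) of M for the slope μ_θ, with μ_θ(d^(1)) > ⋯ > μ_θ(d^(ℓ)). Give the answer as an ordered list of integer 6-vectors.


Via rank(M_{q-1}∘⋯∘M_p): M ≅ I[1,2], I[1,3]^2, I[3,5], I[4,4], I[6,6]^2.
μ_θ-semistable layers: μ^(1)=31; μ^(2)=17; μ^(3)=10; μ^(4)=3; μ^(5)=-15/2; μ^(6)=-18; μ^(7)=-25

((0, 0, 0, 0, 1, 0); (0, 0, 0, 0, 0, 2); (0, 0, 2, 0, 0, 0); (0, 3, 0, 0, 0, 0); (0, 0, 1, 1, 0, 0); (3, 0, 0, 0, 0, 0); (0, 0, 0, 1, 0, 0))


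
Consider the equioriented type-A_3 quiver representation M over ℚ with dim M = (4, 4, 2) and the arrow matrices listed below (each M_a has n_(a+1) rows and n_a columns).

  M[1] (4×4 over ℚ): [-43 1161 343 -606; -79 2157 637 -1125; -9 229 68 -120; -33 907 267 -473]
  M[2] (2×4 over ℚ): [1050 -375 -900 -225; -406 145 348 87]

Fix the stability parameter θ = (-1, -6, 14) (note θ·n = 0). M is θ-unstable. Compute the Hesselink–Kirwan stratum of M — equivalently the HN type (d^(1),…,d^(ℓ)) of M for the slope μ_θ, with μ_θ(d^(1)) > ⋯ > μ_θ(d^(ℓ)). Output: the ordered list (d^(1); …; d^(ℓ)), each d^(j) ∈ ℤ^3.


Barcode: M ≅ I[1,1], I[1,2]^3, I[2,3], I[3,3]. HN layers by μ_θ (4 steps, strictly decreasing):
  μ^(1)=14; μ^(2)=-1; μ^(3)=-7/2; μ^(4)=-6

((0, 0, 2); (1, 0, 0); (3, 3, 0); (0, 1, 0))


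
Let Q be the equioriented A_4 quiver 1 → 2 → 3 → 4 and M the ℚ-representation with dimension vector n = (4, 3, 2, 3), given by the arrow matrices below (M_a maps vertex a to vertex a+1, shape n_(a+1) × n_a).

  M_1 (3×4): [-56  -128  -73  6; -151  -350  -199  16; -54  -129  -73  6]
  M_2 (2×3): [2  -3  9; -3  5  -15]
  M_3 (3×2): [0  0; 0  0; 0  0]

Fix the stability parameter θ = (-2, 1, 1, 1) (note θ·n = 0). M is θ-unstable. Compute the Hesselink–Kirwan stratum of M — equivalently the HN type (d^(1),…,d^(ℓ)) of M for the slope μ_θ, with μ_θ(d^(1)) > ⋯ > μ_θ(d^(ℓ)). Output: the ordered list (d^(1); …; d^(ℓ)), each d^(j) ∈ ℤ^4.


Interval decomposition of M: I[1,1], I[1,2], I[1,3]^2, I[4,4]^3.
HN type (ℓ=2): μ^(1)=1; μ^(2)=-2

((0, 3, 2, 3); (4, 0, 0, 0))


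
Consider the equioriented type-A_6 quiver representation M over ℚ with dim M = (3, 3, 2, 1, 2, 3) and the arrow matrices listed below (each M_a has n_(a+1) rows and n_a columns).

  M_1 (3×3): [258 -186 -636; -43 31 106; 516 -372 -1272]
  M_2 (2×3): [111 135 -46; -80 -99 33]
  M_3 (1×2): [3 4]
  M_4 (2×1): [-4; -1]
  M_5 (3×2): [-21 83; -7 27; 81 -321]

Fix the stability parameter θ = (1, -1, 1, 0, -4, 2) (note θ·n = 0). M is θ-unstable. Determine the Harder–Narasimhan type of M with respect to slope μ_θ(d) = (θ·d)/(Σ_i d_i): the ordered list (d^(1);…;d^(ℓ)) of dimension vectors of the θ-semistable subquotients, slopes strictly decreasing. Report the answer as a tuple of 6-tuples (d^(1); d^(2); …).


Interval decomposition of M: I[1,1]^2, I[1,6], I[2,2], I[2,3], I[5,6], I[6,6].
HN type (ℓ=5): μ^(1)=2; μ^(2)=1; μ^(3)=-3/5; μ^(4)=-1; μ^(5)=-4

((0, 0, 0, 0, 0, 3); (2, 0, 1, 0, 0, 0); (1, 1, 1, 1, 1, 0); (0, 2, 0, 0, 0, 0); (0, 0, 0, 0, 1, 0))


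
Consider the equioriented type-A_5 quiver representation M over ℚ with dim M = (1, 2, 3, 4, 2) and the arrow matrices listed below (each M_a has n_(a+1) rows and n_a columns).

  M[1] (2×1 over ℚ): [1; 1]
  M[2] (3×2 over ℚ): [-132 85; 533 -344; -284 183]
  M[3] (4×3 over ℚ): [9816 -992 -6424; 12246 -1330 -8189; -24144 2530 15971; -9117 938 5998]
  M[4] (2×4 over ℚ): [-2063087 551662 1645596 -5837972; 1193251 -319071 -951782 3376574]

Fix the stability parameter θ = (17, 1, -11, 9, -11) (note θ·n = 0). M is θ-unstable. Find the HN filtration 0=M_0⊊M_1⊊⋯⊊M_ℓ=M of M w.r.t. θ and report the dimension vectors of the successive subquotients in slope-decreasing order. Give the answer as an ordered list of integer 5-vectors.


Interval decomposition of M: I[1,5], I[2,3], I[3,4], I[4,4], I[4,5].
HN type (ℓ=5): μ^(1)=9; μ^(2)=1; μ^(3)=-1; μ^(4)=-5; μ^(5)=-11

((0, 0, 0, 2, 0); (1, 1, 1, 1, 1); (0, 0, 0, 1, 1); (0, 1, 1, 0, 0); (0, 0, 1, 0, 0))


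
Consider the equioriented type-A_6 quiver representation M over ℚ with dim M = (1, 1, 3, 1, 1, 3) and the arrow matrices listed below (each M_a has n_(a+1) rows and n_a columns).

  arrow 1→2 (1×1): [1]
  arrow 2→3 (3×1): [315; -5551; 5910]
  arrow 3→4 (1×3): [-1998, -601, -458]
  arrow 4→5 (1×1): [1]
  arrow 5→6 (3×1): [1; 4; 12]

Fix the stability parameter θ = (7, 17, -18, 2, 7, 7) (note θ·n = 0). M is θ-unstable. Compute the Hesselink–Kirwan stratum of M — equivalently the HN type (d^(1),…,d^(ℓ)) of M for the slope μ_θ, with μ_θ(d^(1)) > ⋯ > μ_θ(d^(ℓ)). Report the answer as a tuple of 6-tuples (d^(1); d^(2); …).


Via rank(M_{q-1}∘⋯∘M_p): M ≅ I[1,6], I[3,3]^2, I[6,6]^2.
μ_θ-semistable layers: μ^(1)=7; μ^(2)=2; μ^(3)=-18

((0, 0, 0, 0, 1, 3); (1, 1, 1, 1, 0, 0); (0, 0, 2, 0, 0, 0))


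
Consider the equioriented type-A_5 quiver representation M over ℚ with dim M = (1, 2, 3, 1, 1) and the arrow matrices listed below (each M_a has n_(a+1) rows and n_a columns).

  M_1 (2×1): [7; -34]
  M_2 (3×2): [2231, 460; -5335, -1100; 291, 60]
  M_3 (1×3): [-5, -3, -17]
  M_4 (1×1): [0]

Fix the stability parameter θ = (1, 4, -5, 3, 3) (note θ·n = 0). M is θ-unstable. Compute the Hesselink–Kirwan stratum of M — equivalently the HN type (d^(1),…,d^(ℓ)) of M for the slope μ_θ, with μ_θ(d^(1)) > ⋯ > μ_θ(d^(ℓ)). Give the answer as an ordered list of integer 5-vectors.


Via rank(M_{q-1}∘⋯∘M_p): M ≅ I[1,4], I[2,2], I[3,3]^2, I[5,5].
μ_θ-semistable layers: μ^(1)=4; μ^(2)=3; μ^(3)=0; μ^(4)=-5

((0, 1, 0, 0, 0); (0, 0, 0, 1, 1); (1, 1, 1, 0, 0); (0, 0, 2, 0, 0))


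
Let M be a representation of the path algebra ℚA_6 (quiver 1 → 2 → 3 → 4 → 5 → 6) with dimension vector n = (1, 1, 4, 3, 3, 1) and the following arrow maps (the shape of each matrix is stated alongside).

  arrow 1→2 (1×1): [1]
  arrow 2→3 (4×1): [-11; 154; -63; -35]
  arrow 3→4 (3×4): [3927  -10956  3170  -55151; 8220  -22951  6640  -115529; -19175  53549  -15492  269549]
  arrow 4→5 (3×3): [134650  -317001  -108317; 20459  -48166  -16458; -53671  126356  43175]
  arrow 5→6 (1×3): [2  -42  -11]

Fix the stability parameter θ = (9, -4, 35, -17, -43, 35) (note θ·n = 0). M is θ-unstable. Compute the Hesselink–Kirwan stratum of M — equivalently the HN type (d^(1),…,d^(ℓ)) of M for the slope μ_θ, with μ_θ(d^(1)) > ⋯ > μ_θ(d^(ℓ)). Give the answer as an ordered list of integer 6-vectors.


Via rank(M_{q-1}∘⋯∘M_p): M ≅ I[1,5], I[3,3], I[3,5], I[3,6].
μ_θ-semistable layers: μ^(1)=35; μ^(2)=-4; μ^(3)=-25/3

((0, 0, 1, 0, 0, 1); (1, 1, 1, 1, 1, 0); (0, 0, 2, 2, 2, 0))


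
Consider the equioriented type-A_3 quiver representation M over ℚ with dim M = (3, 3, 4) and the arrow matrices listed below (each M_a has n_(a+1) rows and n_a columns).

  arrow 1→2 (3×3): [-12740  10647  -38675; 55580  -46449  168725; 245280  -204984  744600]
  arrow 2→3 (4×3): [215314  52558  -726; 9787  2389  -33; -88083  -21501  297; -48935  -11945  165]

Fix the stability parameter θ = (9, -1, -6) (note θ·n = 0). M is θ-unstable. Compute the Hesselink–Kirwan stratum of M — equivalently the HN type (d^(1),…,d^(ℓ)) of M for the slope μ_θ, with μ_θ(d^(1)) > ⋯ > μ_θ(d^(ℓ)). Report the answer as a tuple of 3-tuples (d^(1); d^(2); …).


Via rank(M_{q-1}∘⋯∘M_p): M ≅ I[1,1]^2, I[1,2], I[2,2], I[2,3], I[3,3]^3.
μ_θ-semistable layers: μ^(1)=9; μ^(2)=4; μ^(3)=-1; μ^(4)=-7/2; μ^(5)=-6

((2, 0, 0); (1, 1, 0); (0, 1, 0); (0, 1, 1); (0, 0, 3))


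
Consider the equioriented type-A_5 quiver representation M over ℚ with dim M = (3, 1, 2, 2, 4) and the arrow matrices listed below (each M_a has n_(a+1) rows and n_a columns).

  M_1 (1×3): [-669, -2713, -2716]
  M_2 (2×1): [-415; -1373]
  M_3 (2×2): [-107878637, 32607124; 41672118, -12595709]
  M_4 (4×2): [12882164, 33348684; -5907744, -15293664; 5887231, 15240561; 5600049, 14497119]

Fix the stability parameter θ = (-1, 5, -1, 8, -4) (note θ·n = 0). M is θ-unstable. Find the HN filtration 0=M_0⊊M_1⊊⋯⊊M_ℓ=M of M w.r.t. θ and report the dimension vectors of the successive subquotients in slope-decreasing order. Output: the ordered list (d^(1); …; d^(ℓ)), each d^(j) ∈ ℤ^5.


Barcode: M ≅ I[1,1]^2, I[1,4], I[3,5], I[5,5]^3. HN layers by μ_θ (4 steps, strictly decreasing):
  μ^(1)=8; μ^(2)=2; μ^(3)=-1; μ^(4)=-4

((0, 0, 0, 1, 0); (0, 1, 1, 1, 1); (3, 0, 1, 0, 0); (0, 0, 0, 0, 3))


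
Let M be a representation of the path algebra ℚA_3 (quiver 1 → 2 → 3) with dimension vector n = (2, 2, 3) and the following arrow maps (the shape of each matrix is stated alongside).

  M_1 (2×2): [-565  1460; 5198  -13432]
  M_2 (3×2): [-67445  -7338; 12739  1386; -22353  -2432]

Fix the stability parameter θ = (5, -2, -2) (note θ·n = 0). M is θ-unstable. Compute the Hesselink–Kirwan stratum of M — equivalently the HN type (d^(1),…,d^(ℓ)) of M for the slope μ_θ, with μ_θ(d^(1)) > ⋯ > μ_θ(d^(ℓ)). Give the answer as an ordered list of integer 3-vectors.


Via rank(M_{q-1}∘⋯∘M_p): M ≅ I[1,1], I[1,3], I[2,3], I[3,3].
μ_θ-semistable layers: μ^(1)=5; μ^(2)=1/3; μ^(3)=-2

((1, 0, 0); (1, 1, 1); (0, 1, 2))


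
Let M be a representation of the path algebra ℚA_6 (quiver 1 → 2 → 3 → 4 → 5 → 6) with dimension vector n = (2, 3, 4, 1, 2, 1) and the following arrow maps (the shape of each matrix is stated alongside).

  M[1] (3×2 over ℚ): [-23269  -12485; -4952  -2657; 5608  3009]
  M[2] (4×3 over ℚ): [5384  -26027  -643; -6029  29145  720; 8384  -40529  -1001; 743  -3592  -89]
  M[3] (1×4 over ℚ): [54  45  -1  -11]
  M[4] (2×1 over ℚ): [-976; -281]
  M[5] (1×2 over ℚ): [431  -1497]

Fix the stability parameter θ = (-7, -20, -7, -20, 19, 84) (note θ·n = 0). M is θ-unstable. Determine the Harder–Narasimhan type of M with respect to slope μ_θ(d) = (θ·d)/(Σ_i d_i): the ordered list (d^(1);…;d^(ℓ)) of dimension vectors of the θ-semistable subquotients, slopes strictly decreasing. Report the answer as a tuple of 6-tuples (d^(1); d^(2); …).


Barcode: M ≅ I[1,3], I[1,6], I[2,3], I[3,3], I[5,5]. HN layers by μ_θ (5 steps, strictly decreasing):
  μ^(1)=84; μ^(2)=19; μ^(3)=-7; μ^(4)=-27/2; μ^(5)=-20

((0, 0, 0, 0, 0, 1); (0, 0, 0, 0, 2, 0); (0, 0, 3, 0, 0, 0); (2, 2, 1, 1, 0, 0); (0, 1, 0, 0, 0, 0))


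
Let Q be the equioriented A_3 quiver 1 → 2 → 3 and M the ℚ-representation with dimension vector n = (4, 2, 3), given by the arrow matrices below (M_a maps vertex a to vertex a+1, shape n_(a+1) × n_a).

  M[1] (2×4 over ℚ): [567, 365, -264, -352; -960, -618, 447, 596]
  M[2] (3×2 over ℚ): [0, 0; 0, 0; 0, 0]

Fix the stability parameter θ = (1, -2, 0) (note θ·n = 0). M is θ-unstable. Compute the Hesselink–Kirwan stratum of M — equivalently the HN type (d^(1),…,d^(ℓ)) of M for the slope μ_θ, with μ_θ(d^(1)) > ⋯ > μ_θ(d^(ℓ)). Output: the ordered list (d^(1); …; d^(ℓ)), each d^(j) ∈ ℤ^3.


Via rank(M_{q-1}∘⋯∘M_p): M ≅ I[1,1]^2, I[1,2]^2, I[3,3]^3.
μ_θ-semistable layers: μ^(1)=1; μ^(2)=0; μ^(3)=-1/2

((2, 0, 0); (0, 0, 3); (2, 2, 0))


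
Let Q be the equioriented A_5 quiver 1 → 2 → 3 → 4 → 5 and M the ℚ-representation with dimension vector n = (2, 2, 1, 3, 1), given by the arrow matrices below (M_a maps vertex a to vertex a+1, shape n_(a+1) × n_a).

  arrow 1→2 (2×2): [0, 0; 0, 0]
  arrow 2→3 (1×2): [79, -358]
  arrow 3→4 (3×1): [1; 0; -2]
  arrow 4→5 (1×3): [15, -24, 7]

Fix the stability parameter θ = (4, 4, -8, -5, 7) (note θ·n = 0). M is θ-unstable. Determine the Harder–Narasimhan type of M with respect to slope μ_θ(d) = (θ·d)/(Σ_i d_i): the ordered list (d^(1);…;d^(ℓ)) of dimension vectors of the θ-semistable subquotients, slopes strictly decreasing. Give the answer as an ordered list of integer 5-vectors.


Via rank(M_{q-1}∘⋯∘M_p): M ≅ I[1,1]^2, I[2,2], I[2,5], I[4,4]^2.
μ_θ-semistable layers: μ^(1)=7; μ^(2)=4; μ^(3)=-3; μ^(4)=-5

((0, 0, 0, 0, 1); (2, 1, 0, 0, 0); (0, 1, 1, 1, 0); (0, 0, 0, 2, 0))


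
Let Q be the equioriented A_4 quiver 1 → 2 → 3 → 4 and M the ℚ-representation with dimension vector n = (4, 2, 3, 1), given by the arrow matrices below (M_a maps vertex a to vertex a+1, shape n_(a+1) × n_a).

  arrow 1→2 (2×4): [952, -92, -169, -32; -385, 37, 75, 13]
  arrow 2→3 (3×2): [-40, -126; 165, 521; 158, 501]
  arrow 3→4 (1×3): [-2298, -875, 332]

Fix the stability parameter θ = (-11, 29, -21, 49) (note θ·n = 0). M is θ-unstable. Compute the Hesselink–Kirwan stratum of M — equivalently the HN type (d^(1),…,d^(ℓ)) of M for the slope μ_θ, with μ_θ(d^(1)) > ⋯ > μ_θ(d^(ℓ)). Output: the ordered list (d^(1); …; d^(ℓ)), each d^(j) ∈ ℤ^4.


Via rank(M_{q-1}∘⋯∘M_p): M ≅ I[1,1]^2, I[1,3], I[1,4], I[3,3].
μ_θ-semistable layers: μ^(1)=49; μ^(2)=4; μ^(3)=-11; μ^(4)=-21

((0, 0, 0, 1); (0, 2, 2, 0); (4, 0, 0, 0); (0, 0, 1, 0))


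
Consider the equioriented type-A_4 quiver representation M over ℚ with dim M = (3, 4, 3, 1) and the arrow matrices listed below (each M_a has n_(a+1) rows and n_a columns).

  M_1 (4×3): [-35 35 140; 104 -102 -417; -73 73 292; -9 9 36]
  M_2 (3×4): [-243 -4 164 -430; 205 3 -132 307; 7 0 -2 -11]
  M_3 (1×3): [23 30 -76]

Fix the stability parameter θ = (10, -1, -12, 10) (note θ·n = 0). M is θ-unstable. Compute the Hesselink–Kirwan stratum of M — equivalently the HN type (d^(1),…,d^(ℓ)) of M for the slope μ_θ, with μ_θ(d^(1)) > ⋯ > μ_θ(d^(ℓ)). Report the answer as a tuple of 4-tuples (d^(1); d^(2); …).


Interval decomposition of M: I[1,1], I[1,3], I[1,4], I[2,2], I[2,3].
HN type (ℓ=3): μ^(1)=10; μ^(2)=-1; μ^(3)=-13/2

((1, 0, 0, 1); (2, 3, 2, 0); (0, 1, 1, 0))


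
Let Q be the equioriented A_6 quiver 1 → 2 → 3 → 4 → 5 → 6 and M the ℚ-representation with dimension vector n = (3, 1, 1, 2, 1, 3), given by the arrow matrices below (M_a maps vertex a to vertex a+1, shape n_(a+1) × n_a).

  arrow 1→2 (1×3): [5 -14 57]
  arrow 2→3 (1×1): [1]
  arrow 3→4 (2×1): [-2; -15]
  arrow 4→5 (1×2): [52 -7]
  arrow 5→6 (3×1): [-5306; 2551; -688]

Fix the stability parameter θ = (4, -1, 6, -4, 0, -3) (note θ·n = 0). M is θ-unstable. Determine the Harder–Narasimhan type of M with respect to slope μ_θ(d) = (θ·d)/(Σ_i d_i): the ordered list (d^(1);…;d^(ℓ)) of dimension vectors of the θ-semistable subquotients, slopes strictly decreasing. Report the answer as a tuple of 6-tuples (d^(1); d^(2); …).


Interval decomposition of M: I[1,1]^2, I[1,6], I[4,4], I[6,6]^2.
HN type (ℓ=4): μ^(1)=4; μ^(2)=1/3; μ^(3)=-3; μ^(4)=-4

((2, 0, 0, 0, 0, 0); (1, 1, 1, 1, 1, 1); (0, 0, 0, 0, 0, 2); (0, 0, 0, 1, 0, 0))


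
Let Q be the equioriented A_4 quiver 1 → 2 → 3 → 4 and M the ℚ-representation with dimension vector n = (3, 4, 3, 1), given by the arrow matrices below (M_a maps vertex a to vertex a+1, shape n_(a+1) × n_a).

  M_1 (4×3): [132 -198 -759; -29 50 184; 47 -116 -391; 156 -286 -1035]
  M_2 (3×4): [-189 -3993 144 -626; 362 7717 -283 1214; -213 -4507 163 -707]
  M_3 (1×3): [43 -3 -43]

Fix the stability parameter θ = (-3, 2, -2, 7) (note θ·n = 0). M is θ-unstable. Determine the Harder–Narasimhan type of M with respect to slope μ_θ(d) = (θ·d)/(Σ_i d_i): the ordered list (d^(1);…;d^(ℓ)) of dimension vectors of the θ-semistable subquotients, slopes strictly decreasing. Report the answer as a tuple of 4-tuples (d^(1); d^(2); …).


Via rank(M_{q-1}∘⋯∘M_p): M ≅ I[1,1], I[1,3], I[1,4], I[2,2], I[2,3].
μ_θ-semistable layers: μ^(1)=7; μ^(2)=2; μ^(3)=0; μ^(4)=-3

((0, 0, 0, 1); (0, 1, 0, 0); (0, 3, 3, 0); (3, 0, 0, 0))


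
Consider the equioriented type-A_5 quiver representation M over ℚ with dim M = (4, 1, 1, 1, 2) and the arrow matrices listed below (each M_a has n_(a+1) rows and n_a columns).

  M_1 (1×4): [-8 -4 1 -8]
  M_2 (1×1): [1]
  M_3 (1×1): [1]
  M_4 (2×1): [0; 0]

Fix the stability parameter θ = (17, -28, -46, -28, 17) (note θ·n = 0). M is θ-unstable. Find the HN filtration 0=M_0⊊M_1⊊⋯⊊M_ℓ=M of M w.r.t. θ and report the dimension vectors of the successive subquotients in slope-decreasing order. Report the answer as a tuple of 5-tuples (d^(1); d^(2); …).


Barcode: M ≅ I[1,1]^3, I[1,4], I[5,5]^2. HN layers by μ_θ (2 steps, strictly decreasing):
  μ^(1)=17; μ^(2)=-85/4

((3, 0, 0, 0, 2); (1, 1, 1, 1, 0))


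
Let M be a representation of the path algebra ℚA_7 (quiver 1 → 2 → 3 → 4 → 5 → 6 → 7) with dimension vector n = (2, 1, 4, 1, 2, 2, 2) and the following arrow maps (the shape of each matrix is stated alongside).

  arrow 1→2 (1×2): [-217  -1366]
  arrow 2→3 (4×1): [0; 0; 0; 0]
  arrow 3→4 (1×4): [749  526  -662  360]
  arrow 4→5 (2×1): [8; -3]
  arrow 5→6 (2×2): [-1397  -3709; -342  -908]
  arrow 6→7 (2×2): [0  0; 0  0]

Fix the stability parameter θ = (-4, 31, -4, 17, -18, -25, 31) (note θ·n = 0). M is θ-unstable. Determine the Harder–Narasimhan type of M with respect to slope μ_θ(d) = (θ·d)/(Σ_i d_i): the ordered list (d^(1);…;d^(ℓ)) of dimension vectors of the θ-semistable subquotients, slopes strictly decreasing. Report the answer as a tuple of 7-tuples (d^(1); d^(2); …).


Interval decomposition of M: I[1,1], I[1,2], I[3,3]^3, I[3,6], I[5,6], I[7,7]^2.
HN type (ℓ=4): μ^(1)=31; μ^(2)=-4; μ^(3)=-15/2; μ^(4)=-43/2

((0, 1, 0, 0, 0, 0, 2); (2, 0, 3, 0, 0, 0, 0); (0, 0, 1, 1, 1, 1, 0); (0, 0, 0, 0, 1, 1, 0))


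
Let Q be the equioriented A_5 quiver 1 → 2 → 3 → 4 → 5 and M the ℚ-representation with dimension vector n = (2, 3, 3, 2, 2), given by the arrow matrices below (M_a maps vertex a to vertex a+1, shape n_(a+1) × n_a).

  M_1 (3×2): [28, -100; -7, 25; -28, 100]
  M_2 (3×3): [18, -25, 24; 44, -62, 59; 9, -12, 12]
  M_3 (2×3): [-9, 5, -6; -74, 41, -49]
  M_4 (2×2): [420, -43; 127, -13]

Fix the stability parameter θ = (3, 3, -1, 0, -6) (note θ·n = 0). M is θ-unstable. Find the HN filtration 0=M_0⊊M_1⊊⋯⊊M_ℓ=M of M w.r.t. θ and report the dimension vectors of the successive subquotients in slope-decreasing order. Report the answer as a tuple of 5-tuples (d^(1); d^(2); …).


Barcode: M ≅ I[1,1], I[1,5], I[2,3], I[2,5]. HN layers by μ_θ (4 steps, strictly decreasing):
  μ^(1)=3; μ^(2)=1; μ^(3)=-1/5; μ^(4)=-1

((1, 0, 0, 0, 0); (0, 1, 1, 0, 0); (1, 1, 1, 1, 1); (0, 1, 1, 1, 1))


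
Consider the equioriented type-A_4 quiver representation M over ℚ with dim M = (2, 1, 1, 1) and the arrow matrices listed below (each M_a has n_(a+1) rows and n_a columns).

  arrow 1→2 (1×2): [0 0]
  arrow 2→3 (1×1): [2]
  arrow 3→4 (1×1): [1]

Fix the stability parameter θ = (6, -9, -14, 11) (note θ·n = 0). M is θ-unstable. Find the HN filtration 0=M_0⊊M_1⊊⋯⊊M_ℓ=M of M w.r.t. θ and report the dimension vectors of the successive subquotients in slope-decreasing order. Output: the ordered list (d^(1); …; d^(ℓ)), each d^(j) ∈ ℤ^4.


Interval decomposition of M: I[1,1]^2, I[2,4].
HN type (ℓ=3): μ^(1)=11; μ^(2)=6; μ^(3)=-23/2

((0, 0, 0, 1); (2, 0, 0, 0); (0, 1, 1, 0))


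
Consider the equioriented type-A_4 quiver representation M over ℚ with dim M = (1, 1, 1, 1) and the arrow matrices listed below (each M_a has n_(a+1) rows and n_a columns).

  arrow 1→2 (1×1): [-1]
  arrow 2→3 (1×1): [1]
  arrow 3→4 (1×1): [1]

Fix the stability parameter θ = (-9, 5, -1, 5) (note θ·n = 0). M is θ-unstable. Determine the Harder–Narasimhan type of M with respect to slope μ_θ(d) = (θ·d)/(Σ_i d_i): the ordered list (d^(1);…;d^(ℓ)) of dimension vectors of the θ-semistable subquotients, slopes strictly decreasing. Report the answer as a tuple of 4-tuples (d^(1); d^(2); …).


Via rank(M_{q-1}∘⋯∘M_p): M ≅ I[1,4].
μ_θ-semistable layers: μ^(1)=5; μ^(2)=2; μ^(3)=-9

((0, 0, 0, 1); (0, 1, 1, 0); (1, 0, 0, 0))


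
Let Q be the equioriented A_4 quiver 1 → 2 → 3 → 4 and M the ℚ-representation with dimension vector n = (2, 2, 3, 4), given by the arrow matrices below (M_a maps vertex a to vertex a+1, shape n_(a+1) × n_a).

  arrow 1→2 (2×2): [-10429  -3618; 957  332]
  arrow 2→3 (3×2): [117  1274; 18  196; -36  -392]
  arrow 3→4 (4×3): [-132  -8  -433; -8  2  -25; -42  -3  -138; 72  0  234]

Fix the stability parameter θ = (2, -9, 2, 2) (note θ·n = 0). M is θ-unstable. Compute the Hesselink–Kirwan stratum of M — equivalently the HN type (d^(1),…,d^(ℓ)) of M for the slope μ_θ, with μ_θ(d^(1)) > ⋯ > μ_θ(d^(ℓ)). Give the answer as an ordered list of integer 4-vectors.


Via rank(M_{q-1}∘⋯∘M_p): M ≅ I[1,2], I[1,3], I[3,4]^2, I[4,4]^2.
μ_θ-semistable layers: μ^(1)=2; μ^(2)=-7/2

((0, 0, 3, 4); (2, 2, 0, 0))


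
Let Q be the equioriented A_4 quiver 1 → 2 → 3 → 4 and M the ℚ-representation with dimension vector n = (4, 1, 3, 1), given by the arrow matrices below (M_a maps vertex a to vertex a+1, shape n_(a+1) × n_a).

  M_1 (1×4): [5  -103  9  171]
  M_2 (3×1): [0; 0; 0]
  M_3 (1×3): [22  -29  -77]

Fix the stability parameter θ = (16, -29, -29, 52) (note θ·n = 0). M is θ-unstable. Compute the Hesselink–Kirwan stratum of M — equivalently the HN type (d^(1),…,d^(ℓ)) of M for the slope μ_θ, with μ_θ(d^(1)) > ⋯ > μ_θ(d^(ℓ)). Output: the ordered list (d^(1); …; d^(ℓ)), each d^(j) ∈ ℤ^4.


Interval decomposition of M: I[1,1]^3, I[1,2], I[3,3]^2, I[3,4].
HN type (ℓ=4): μ^(1)=52; μ^(2)=16; μ^(3)=-13/2; μ^(4)=-29

((0, 0, 0, 1); (3, 0, 0, 0); (1, 1, 0, 0); (0, 0, 3, 0))


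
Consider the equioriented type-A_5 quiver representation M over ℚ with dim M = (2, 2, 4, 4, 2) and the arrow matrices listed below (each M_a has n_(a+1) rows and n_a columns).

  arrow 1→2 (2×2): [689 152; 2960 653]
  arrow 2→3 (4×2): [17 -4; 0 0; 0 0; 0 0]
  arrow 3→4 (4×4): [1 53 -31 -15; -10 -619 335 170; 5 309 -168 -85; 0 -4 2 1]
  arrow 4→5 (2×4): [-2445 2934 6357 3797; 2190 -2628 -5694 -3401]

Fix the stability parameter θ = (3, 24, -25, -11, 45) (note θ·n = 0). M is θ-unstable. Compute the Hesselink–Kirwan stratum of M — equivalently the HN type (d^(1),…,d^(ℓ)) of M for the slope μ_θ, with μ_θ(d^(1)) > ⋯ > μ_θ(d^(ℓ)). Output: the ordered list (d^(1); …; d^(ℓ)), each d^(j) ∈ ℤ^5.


Barcode: M ≅ I[1,2], I[1,4], I[3,4], I[3,5]^2. HN layers by μ_θ (6 steps, strictly decreasing):
  μ^(1)=45; μ^(2)=24; μ^(3)=3; μ^(4)=-9/4; μ^(5)=-11; μ^(6)=-25

((0, 0, 0, 0, 2); (0, 1, 0, 0, 0); (1, 0, 0, 0, 0); (1, 1, 1, 1, 0); (0, 0, 0, 3, 0); (0, 0, 3, 0, 0))


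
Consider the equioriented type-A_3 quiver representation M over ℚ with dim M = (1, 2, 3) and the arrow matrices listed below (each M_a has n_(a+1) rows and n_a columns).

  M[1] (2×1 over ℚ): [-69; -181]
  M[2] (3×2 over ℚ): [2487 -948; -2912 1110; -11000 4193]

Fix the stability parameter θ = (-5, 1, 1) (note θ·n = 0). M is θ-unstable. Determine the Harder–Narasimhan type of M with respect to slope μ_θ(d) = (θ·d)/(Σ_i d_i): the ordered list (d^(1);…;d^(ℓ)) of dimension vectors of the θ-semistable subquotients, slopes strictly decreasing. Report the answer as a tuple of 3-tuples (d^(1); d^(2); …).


Barcode: M ≅ I[1,3], I[2,3], I[3,3]. HN layers by μ_θ (2 steps, strictly decreasing):
  μ^(1)=1; μ^(2)=-5

((0, 2, 3); (1, 0, 0))


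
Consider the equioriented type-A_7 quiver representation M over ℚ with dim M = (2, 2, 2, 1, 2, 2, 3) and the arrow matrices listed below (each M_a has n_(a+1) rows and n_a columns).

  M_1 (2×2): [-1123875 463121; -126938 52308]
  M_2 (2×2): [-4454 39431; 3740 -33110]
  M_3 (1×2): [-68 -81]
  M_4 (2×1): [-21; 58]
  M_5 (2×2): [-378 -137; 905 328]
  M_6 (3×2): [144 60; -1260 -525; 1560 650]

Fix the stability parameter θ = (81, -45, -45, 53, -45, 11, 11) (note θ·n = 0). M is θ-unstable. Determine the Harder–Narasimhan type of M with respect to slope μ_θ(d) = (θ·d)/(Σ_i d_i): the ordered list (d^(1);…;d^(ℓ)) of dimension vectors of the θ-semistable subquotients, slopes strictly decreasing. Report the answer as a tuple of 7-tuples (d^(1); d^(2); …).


Barcode: M ≅ I[1,2], I[1,7], I[3,3], I[5,6], I[7,7]^2. HN layers by μ_θ (5 steps, strictly decreasing):
  μ^(1)=18; μ^(2)=11; μ^(3)=4; μ^(4)=-3; μ^(5)=-45

((1, 1, 0, 0, 0, 0, 0); (0, 0, 0, 0, 0, 2, 3); (0, 0, 0, 1, 1, 0, 0); (1, 1, 1, 0, 0, 0, 0); (0, 0, 1, 0, 1, 0, 0))


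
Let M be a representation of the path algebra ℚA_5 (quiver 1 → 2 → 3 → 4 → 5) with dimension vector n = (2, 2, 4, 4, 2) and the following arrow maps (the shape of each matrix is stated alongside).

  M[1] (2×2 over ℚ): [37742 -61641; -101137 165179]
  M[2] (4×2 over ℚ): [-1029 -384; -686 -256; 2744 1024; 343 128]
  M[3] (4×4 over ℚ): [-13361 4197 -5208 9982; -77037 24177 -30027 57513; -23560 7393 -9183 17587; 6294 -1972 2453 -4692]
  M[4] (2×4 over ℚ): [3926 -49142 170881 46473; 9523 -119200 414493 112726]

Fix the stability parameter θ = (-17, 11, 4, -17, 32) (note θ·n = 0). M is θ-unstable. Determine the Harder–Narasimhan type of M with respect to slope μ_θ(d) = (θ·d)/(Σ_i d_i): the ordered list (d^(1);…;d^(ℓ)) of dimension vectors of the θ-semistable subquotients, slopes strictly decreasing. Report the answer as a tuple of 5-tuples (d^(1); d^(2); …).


Via rank(M_{q-1}∘⋯∘M_p): M ≅ I[1,2], I[1,5], I[3,4]^2, I[3,5].
μ_θ-semistable layers: μ^(1)=32; μ^(2)=11; μ^(3)=-2/3; μ^(4)=-13/2; μ^(5)=-17

((0, 0, 0, 0, 2); (0, 1, 0, 0, 0); (0, 1, 1, 1, 0); (0, 0, 3, 3, 0); (2, 0, 0, 0, 0))


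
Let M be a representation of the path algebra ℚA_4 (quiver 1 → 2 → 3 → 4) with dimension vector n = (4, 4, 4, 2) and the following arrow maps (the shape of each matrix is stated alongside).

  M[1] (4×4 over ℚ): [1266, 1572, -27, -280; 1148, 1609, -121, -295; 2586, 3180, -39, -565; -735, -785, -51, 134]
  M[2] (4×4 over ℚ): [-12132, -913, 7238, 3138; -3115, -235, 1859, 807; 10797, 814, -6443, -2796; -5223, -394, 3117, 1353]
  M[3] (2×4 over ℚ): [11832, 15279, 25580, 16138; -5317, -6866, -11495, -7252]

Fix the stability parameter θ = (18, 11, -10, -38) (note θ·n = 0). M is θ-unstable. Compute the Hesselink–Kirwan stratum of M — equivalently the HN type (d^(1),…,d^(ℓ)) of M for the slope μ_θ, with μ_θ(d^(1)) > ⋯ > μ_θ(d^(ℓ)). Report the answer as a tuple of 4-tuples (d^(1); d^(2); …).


Interval decomposition of M: I[1,2], I[1,3], I[1,4]^2, I[3,3].
HN type (ℓ=4): μ^(1)=29/2; μ^(2)=19/3; μ^(3)=-19/4; μ^(4)=-10

((1, 1, 0, 0); (1, 1, 1, 0); (2, 2, 2, 2); (0, 0, 1, 0))


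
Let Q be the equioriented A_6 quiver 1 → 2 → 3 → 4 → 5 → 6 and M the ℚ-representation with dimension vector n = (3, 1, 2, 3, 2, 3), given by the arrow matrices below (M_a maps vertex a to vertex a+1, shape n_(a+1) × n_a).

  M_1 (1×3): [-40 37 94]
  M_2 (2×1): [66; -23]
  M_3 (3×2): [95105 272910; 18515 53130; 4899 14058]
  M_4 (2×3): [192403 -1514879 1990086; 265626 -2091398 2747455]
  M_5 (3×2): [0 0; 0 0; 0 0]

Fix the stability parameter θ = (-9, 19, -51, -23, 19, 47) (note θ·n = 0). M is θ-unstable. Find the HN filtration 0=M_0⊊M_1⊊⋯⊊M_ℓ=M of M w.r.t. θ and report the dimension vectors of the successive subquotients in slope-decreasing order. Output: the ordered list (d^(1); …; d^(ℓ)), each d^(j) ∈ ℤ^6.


Barcode: M ≅ I[1,1]^2, I[1,3], I[3,5], I[4,4], I[4,5], I[6,6]^3. HN layers by μ_θ (6 steps, strictly decreasing):
  μ^(1)=47; μ^(2)=19; μ^(3)=-9; μ^(4)=-41/3; μ^(5)=-23; μ^(6)=-51

((0, 0, 0, 0, 0, 3); (0, 0, 0, 0, 2, 0); (2, 0, 0, 0, 0, 0); (1, 1, 1, 0, 0, 0); (0, 0, 0, 3, 0, 0); (0, 0, 1, 0, 0, 0))


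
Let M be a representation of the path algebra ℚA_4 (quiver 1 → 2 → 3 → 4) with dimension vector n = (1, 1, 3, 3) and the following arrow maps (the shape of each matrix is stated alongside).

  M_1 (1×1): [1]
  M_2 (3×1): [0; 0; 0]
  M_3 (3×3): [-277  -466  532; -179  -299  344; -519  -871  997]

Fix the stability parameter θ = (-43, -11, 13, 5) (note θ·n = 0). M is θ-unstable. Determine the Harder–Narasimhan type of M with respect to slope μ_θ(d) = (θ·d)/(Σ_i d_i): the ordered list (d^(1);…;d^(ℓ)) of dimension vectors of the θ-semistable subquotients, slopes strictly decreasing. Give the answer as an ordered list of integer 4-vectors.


Barcode: M ≅ I[1,2], I[3,4]^3. HN layers by μ_θ (3 steps, strictly decreasing):
  μ^(1)=9; μ^(2)=-11; μ^(3)=-43

((0, 0, 3, 3); (0, 1, 0, 0); (1, 0, 0, 0))


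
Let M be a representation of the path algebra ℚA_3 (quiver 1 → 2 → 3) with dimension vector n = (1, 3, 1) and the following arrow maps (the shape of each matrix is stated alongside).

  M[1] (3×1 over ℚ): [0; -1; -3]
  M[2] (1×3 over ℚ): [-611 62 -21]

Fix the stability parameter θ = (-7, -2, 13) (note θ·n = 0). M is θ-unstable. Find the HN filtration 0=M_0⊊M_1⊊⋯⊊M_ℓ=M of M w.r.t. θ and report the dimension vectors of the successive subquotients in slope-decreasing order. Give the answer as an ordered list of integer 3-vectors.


Barcode: M ≅ I[1,3], I[2,2]^2. HN layers by μ_θ (3 steps, strictly decreasing):
  μ^(1)=13; μ^(2)=-2; μ^(3)=-7

((0, 0, 1); (0, 3, 0); (1, 0, 0))


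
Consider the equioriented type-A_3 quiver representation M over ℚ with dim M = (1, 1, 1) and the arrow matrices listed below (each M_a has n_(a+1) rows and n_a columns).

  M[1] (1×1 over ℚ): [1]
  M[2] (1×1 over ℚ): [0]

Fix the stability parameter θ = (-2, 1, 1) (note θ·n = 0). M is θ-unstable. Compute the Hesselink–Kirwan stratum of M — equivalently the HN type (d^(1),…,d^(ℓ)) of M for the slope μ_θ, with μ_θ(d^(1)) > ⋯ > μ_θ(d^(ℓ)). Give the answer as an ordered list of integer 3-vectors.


Via rank(M_{q-1}∘⋯∘M_p): M ≅ I[1,2], I[3,3].
μ_θ-semistable layers: μ^(1)=1; μ^(2)=-2

((0, 1, 1); (1, 0, 0))


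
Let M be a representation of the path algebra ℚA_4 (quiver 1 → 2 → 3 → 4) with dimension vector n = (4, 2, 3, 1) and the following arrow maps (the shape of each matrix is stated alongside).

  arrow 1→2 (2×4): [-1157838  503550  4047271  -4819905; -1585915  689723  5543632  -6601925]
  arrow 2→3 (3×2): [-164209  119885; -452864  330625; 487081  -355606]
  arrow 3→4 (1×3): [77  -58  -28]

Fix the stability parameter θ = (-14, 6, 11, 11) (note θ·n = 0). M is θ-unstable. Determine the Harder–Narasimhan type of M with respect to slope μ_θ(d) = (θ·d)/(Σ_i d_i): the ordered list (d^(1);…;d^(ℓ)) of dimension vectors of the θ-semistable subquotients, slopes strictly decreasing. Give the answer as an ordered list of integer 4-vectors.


Barcode: M ≅ I[1,1]^2, I[1,3], I[1,4], I[3,3]. HN layers by μ_θ (3 steps, strictly decreasing):
  μ^(1)=11; μ^(2)=6; μ^(3)=-14

((0, 0, 3, 1); (0, 2, 0, 0); (4, 0, 0, 0))


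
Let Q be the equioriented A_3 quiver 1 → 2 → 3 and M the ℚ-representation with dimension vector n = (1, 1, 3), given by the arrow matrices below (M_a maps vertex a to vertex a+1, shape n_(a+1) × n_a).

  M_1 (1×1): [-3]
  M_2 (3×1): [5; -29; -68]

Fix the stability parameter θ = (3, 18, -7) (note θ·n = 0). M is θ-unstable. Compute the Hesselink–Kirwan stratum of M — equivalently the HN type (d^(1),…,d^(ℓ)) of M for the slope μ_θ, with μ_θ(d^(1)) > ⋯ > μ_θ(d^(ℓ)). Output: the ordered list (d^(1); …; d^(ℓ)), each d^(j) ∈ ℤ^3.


Via rank(M_{q-1}∘⋯∘M_p): M ≅ I[1,3], I[3,3]^2.
μ_θ-semistable layers: μ^(1)=11/2; μ^(2)=3; μ^(3)=-7

((0, 1, 1); (1, 0, 0); (0, 0, 2))


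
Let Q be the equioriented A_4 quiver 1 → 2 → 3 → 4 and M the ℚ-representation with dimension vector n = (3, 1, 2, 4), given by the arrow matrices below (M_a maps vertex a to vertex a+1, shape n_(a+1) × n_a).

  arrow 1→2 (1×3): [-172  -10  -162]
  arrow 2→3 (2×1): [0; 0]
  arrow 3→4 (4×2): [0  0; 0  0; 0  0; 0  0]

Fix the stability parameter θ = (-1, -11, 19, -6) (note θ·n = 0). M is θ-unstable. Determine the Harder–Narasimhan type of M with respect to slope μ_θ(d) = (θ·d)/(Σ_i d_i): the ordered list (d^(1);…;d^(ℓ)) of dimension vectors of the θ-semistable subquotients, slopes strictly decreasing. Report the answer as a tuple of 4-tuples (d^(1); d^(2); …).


Barcode: M ≅ I[1,1]^2, I[1,2], I[3,3]^2, I[4,4]^4. HN layers by μ_θ (3 steps, strictly decreasing):
  μ^(1)=19; μ^(2)=-1; μ^(3)=-6

((0, 0, 2, 0); (2, 0, 0, 0); (1, 1, 0, 4))


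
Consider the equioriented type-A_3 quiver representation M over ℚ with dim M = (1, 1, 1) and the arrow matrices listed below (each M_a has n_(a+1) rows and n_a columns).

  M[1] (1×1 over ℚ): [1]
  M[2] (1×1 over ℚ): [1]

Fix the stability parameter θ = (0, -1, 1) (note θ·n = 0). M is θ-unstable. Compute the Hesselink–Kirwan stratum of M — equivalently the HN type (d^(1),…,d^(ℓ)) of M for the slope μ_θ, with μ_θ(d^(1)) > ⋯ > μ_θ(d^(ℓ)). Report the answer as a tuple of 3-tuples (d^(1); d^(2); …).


Via rank(M_{q-1}∘⋯∘M_p): M ≅ I[1,3].
μ_θ-semistable layers: μ^(1)=1; μ^(2)=-1/2

((0, 0, 1); (1, 1, 0))


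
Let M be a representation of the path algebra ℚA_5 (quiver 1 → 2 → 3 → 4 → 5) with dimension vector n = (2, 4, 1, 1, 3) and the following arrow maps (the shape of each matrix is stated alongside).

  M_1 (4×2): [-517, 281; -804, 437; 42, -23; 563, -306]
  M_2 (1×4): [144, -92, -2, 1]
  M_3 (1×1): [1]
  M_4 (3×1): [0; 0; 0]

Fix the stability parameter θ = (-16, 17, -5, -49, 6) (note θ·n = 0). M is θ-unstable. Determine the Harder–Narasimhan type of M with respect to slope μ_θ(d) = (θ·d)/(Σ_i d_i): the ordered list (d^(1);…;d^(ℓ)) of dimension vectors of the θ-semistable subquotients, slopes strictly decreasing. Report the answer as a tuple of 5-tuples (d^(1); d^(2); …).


Interval decomposition of M: I[1,2], I[1,4], I[2,2]^2, I[5,5]^3.
HN type (ℓ=4): μ^(1)=17; μ^(2)=6; μ^(3)=-37/3; μ^(4)=-16

((0, 3, 0, 0, 0); (0, 0, 0, 0, 3); (0, 1, 1, 1, 0); (2, 0, 0, 0, 0))


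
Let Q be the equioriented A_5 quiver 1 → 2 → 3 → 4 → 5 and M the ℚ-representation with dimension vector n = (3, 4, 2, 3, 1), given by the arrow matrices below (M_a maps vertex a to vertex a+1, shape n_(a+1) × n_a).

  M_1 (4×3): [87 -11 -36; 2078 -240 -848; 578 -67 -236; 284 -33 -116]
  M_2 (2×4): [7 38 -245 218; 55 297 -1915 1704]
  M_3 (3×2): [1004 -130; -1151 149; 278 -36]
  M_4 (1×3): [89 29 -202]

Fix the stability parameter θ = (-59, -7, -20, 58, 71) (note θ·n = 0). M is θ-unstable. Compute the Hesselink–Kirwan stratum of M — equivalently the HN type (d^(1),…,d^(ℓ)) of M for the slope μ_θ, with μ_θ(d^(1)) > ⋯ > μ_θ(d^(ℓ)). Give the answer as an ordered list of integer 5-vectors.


Via rank(M_{q-1}∘⋯∘M_p): M ≅ I[1,1], I[1,4], I[1,5], I[2,2]^2, I[4,4].
μ_θ-semistable layers: μ^(1)=71; μ^(2)=58; μ^(3)=-7; μ^(4)=-27/2; μ^(5)=-59

((0, 0, 0, 0, 1); (0, 0, 0, 3, 0); (0, 2, 0, 0, 0); (0, 2, 2, 0, 0); (3, 0, 0, 0, 0))


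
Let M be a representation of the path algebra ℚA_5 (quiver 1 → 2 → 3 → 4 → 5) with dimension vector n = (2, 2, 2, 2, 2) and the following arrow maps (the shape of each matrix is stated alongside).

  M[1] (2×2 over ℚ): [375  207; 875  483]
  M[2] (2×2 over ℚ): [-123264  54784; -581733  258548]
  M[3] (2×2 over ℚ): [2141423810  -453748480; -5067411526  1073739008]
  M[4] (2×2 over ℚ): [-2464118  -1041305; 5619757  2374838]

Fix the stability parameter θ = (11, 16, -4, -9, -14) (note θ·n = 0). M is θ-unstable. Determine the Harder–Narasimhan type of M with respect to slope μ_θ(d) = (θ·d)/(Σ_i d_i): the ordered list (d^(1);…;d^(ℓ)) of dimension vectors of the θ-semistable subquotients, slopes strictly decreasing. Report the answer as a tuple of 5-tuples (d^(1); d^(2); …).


Interval decomposition of M: I[1,1], I[1,3], I[2,2], I[3,5], I[4,5].
HN type (ℓ=5): μ^(1)=16; μ^(2)=11; μ^(3)=23/3; μ^(4)=-9; μ^(5)=-23/2

((0, 1, 0, 0, 0); (1, 0, 0, 0, 0); (1, 1, 1, 0, 0); (0, 0, 1, 1, 1); (0, 0, 0, 1, 1))


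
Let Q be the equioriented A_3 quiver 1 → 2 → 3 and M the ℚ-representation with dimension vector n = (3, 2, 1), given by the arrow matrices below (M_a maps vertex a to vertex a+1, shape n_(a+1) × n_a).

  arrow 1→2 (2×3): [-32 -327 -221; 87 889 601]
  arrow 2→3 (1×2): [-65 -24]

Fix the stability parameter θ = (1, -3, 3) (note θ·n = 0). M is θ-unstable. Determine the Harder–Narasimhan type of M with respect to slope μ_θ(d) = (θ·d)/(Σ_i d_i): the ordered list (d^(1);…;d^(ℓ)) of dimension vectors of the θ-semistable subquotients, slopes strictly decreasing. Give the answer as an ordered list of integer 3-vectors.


Interval decomposition of M: I[1,1], I[1,2], I[1,3].
HN type (ℓ=3): μ^(1)=3; μ^(2)=1; μ^(3)=-1

((0, 0, 1); (1, 0, 0); (2, 2, 0))
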